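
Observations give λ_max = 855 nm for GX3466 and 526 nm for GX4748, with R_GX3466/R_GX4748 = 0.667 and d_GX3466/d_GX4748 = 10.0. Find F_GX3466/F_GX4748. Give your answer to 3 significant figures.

6.37×10^-4

Wien's law: T_GX3466/T_GX4748 = λ_GX4748/λ_GX3466 = 526/855 = 0.6152.
L_GX3466/L_GX4748 = (R_GX3466/R_GX4748)²(T_GX3466/T_GX4748)⁴ = (0.667)²(0.6152)⁴ = 0.06373.
F_GX3466/F_GX4748 = (L_GX3466/L_GX4748)/(d_GX3466/d_GX4748)² = 0.06373/(10.0)² = 6.373×10^-4.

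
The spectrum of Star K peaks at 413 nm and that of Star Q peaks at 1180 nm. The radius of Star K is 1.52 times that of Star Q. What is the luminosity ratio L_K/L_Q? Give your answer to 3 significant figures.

Wien's law gives T ∝ 1/λ_max, so T_K/T_Q = λ_Q/λ_K = 1180/413 = 2.857.
Then L ∝ R²T⁴ gives L_K/L_Q = (1.52)² × (2.857)⁴ = 2.310 × 66.64 = 154.0.

154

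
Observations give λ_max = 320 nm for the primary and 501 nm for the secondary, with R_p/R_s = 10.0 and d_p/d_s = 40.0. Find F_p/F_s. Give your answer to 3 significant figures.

Wien's law: T_p/T_s = λ_s/λ_p = 501/320 = 1.566.
L_p/L_s = (R_p/R_s)²(T_p/T_s)⁴ = (10.0)²(1.566)⁴ = 600.8.
F_p/F_s = (L_p/L_s)/(d_p/d_s)² = 600.8/(40.0)² = 0.3755.

0.376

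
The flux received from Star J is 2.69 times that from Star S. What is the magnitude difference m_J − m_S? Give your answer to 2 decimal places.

m_J − m_S = −2.5 log₁₀(F_J/F_S) = −2.5 log₁₀(2.69) = −2.5 × (0.430) = -1.074.

-1.07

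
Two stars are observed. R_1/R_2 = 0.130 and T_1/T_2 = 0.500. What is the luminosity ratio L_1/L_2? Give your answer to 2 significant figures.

From the Stefan–Boltzmann law, L ∝ R²T⁴, so
L_1/L_2 = (R_1/R_2)² (T_1/T_2)⁴ = (0.130)² × (0.500)⁴ = 0.01690 × 0.06250 = 0.001056.

0.0011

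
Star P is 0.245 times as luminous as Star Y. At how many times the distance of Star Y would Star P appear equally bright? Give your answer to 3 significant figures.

0.495

Equal flux requires L_P/d_P² = L_Y/d_Y², so d_P/d_Y = √(L_P/L_Y)
= √(0.245) = 0.4950.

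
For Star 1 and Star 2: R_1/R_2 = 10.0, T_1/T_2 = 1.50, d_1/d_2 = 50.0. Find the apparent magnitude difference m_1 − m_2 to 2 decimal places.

1.73

L_1/L_2 = (10.0)²(1.50)⁴ = 506.2.
F_1/F_2 = (L_1/L_2)/(d_1/d_2)² = 506.2/2500 = 0.2025.
m_1 − m_2 = −2.5 log₁₀(0.2025) = 1.73.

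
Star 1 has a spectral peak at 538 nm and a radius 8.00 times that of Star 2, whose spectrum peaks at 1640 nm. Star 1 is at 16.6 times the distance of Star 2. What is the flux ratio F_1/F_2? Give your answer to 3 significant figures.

20.1

Wien's law: T_1/T_2 = λ_2/λ_1 = 1640/538 = 3.048.
L_1/L_2 = (R_1/R_2)²(T_1/T_2)⁴ = (8.00)²(3.048)⁴ = 5526.
F_1/F_2 = (L_1/L_2)/(d_1/d_2)² = 5526/(16.6)² = 20.05.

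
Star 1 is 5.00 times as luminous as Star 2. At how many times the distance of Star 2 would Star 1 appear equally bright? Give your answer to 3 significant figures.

Equal flux requires L_1/d_1² = L_2/d_2², so d_1/d_2 = √(L_1/L_2)
= √(5.00) = 2.236.

2.24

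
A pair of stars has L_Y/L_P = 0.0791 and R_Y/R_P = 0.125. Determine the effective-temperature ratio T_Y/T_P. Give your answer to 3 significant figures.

1.50

L ∝ R²T⁴ gives T ∝ (L/R²)^(1/4), so
T_Y/T_P = (0.0791 / 0.125²)^(1/4) = (5.062)^(1/4) = 1.500.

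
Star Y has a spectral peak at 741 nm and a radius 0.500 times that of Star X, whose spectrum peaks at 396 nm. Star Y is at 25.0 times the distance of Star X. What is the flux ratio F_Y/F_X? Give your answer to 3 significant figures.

3.26×10^-5

Wien's law: T_Y/T_X = λ_X/λ_Y = 396/741 = 0.5344.
L_Y/L_X = (R_Y/R_X)²(T_Y/T_X)⁴ = (0.500)²(0.5344)⁴ = 0.02039.
F_Y/F_X = (L_Y/L_X)/(d_Y/d_X)² = 0.02039/(25.0)² = 3.263×10^-5.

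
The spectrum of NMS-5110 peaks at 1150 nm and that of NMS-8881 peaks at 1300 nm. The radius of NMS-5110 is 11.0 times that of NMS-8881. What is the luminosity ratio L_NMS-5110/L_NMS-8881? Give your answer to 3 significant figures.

Wien's law gives T ∝ 1/λ_max, so T_NMS-5110/T_NMS-8881 = λ_NMS-8881/λ_NMS-5110 = 1300/1150 = 1.130.
Then L ∝ R²T⁴ gives L_NMS-5110/L_NMS-8881 = (11.0)² × (1.130)⁴ = 121.0 × 1.633 = 197.6.

198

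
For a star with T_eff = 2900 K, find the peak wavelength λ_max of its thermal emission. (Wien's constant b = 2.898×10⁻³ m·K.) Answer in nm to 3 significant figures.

λ_max = b/T = 2.898×10⁻³ / 2900 = 9.99×10^-7 m = 999.3 nm.

999 nm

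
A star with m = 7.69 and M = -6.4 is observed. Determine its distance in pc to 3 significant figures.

m − M = 5 log₁₀(d/10 pc)
7.69 − (-6.4) = 14.09 = 5 log₁₀(d/10)
d = 10 × 10^(14.09/5) = 10 × 10^2.818 = 6577 pc.

6.58×10^3 pc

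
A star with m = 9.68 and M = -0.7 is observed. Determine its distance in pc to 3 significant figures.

m − M = 5 log₁₀(d/10 pc)
9.68 − (-0.7) = 10.38 = 5 log₁₀(d/10)
d = 10 × 10^(10.38/5) = 10 × 10^2.076 = 1191 pc.

1.19×10^3 pc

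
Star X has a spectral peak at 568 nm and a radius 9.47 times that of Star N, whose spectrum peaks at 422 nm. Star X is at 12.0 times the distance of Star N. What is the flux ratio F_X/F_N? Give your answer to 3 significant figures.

0.190

Wien's law: T_X/T_N = λ_N/λ_X = 422/568 = 0.7430.
L_X/L_N = (R_X/R_N)²(T_X/T_N)⁴ = (9.47)²(0.7430)⁴ = 27.32.
F_X/F_N = (L_X/L_N)/(d_X/d_N)² = 27.32/(12.0)² = 0.1898.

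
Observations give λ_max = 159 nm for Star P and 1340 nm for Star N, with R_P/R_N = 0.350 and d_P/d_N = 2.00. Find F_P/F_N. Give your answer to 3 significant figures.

Wien's law: T_P/T_N = λ_N/λ_P = 1340/159 = 8.428.
L_P/L_N = (R_P/R_N)²(T_P/T_N)⁴ = (0.350)²(8.428)⁴ = 618.0.
F_P/F_N = (L_P/L_N)/(d_P/d_N)² = 618.0/(2.00)² = 154.5.

154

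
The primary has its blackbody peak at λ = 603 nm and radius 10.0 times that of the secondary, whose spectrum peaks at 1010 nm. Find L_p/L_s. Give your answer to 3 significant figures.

Wien's law gives T ∝ 1/λ_max, so T_p/T_s = λ_s/λ_p = 1010/603 = 1.675.
Then L ∝ R²T⁴ gives L_p/L_s = (10.0)² × (1.675)⁴ = 100.0 × 7.871 = 787.1.

787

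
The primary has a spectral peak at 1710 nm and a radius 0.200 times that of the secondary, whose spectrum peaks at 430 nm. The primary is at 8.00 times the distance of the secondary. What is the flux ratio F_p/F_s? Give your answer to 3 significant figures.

Wien's law: T_p/T_s = λ_s/λ_p = 430/1710 = 0.2515.
L_p/L_s = (R_p/R_s)²(T_p/T_s)⁴ = (0.200)²(0.2515)⁴ = 1.599×10^-4.
F_p/F_s = (L_p/L_s)/(d_p/d_s)² = 1.599×10^-4/(8.00)² = 2.499×10^-6.

2.50×10^-6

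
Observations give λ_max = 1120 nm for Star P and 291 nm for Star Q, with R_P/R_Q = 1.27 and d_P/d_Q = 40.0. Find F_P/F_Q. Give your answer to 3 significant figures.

Wien's law: T_P/T_Q = λ_Q/λ_P = 291/1120 = 0.2598.
L_P/L_Q = (R_P/R_Q)²(T_P/T_Q)⁴ = (1.27)²(0.2598)⁴ = 0.007350.
F_P/F_Q = (L_P/L_Q)/(d_P/d_Q)² = 0.007350/(40.0)² = 4.594×10^-6.

4.59×10^-6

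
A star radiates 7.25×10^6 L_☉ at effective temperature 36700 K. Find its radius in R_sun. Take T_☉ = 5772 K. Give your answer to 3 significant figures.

R/R_☉ = √(L/L_☉) / (T/T_☉)² = √(7.25×10^6) / (6.358)²
       = 2693 / 40.43 = 66.60.

66.6 R_sun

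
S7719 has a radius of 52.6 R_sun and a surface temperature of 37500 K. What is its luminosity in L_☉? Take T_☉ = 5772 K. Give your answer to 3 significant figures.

4.93×10^6 L_☉

L/L_☉ = (R/R_☉)² (T/T_☉)⁴ = (52.6)² × (37500/5772)⁴
       = 2767 × (6.497)⁴ = 2767 × 1782 = 4.929×10^6.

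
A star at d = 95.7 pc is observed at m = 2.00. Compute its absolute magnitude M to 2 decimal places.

-2.90

M = m − 5 log₁₀(d/10 pc) = 2.00 − 5 log₁₀(95.7/10)
  = 2.00 − 5 × 0.981 = 2.00 − 4.90 = -2.90.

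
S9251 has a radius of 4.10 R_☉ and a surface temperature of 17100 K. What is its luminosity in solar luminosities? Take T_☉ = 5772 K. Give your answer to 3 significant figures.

1.29×10^3 solar luminosities

L/L_☉ = (R/R_☉)² (T/T_☉)⁴ = (4.10)² × (17100/5772)⁴
       = 16.81 × (2.963)⁴ = 16.81 × 77.03 = 1295.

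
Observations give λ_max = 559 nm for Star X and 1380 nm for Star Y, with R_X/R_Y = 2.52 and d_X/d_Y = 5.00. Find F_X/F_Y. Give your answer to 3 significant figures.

9.43

Wien's law: T_X/T_Y = λ_Y/λ_X = 1380/559 = 2.469.
L_X/L_Y = (R_X/R_Y)²(T_X/T_Y)⁴ = (2.52)²(2.469)⁴ = 235.9.
F_X/F_Y = (L_X/L_Y)/(d_X/d_Y)² = 235.9/(5.00)² = 9.435.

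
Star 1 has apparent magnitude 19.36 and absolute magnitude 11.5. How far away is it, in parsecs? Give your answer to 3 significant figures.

m − M = 5 log₁₀(d/10 pc)
19.36 − (11.5) = 7.86 = 5 log₁₀(d/10)
d = 10 × 10^(7.86/5) = 10 × 10^1.572 = 373.3 pc.

373 pc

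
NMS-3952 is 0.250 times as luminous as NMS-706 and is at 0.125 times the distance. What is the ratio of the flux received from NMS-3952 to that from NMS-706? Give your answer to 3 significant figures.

16.0

F = L/(4πd²), so F_NMS-3952/F_NMS-706 = (L_NMS-3952/L_NMS-706) / (d_NMS-3952/d_NMS-706)²
= 0.250 / (0.125)² = 0.250 / 0.01562 = 16.00.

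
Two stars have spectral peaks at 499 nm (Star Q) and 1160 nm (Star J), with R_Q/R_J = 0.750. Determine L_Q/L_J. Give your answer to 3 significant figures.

16.4

Wien's law gives T ∝ 1/λ_max, so T_Q/T_J = λ_J/λ_Q = 1160/499 = 2.325.
Then L ∝ R²T⁴ gives L_Q/L_J = (0.750)² × (2.325)⁴ = 0.5625 × 29.20 = 16.43.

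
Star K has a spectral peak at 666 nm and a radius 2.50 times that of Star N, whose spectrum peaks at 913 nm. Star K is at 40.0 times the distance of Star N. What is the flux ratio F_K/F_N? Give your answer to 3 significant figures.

0.0138

Wien's law: T_K/T_N = λ_N/λ_K = 913/666 = 1.371.
L_K/L_N = (R_K/R_N)²(T_K/T_N)⁴ = (2.50)²(1.371)⁴ = 22.07.
F_K/F_N = (L_K/L_N)/(d_K/d_N)² = 22.07/(40.0)² = 0.01380.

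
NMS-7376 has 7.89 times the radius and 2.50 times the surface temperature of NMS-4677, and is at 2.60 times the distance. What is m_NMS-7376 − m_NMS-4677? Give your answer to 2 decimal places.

L_NMS-7376/L_NMS-4677 = (7.89)²(2.50)⁴ = 2432.
F_NMS-7376/F_NMS-4677 = (L_NMS-7376/L_NMS-4677)/(d_NMS-7376/d_NMS-4677)² = 2432/6.760 = 359.7.
m_NMS-7376 − m_NMS-4677 = −2.5 log₁₀(359.7) = -6.39.

-6.39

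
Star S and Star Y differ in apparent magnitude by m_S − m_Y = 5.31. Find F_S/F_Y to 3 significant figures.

F_S/F_Y = 10^(−(m_S − m_Y)/2.5) = 10^(-5.31/2.5) = 10^-2.124 = 0.007516.

0.00752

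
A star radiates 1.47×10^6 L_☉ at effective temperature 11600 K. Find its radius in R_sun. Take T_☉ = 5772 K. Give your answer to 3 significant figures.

300 R_sun

R/R_☉ = √(L/L_☉) / (T/T_☉)² = √(1.47×10^6) / (2.010)²
       = 1212 / 4.039 = 300.2.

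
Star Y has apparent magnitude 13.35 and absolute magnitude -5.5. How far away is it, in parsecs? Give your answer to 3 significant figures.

m − M = 5 log₁₀(d/10 pc)
13.35 − (-5.5) = 18.85 = 5 log₁₀(d/10)
d = 10 × 10^(18.85/5) = 10 × 10^3.770 = 5.888×10^4 pc.

5.89×10^4 pc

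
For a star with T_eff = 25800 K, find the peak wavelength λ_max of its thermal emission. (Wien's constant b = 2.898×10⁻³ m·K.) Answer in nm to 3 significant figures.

λ_max = b/T = 2.898×10⁻³ / 25800 = 1.12×10^-7 m = 112.3 nm.

112 nm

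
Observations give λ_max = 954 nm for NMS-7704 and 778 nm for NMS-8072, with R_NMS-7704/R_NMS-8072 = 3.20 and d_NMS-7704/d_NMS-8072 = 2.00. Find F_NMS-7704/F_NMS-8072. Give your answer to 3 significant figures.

Wien's law: T_NMS-7704/T_NMS-8072 = λ_NMS-8072/λ_NMS-7704 = 778/954 = 0.8155.
L_NMS-7704/L_NMS-8072 = (R_NMS-7704/R_NMS-8072)²(T_NMS-7704/T_NMS-8072)⁴ = (3.20)²(0.8155)⁴ = 4.529.
F_NMS-7704/F_NMS-8072 = (L_NMS-7704/L_NMS-8072)/(d_NMS-7704/d_NMS-8072)² = 4.529/(2.00)² = 1.132.

1.13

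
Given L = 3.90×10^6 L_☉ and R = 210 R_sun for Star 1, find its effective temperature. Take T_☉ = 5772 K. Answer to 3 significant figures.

T/T_☉ = (L/L_☉)^(1/4) / (R/R_☉)^(1/2)
T = 5772 × (3.90×10^6)^(1/4) / √(210) = 5772 × 44.44 / 14.49 = 1.770×10^4 K.

1.77×10^4 K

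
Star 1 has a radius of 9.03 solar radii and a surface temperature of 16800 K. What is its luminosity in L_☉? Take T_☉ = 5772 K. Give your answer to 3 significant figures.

5.85×10^3 L_☉

L/L_☉ = (R/R_☉)² (T/T_☉)⁴ = (9.03)² × (16800/5772)⁴
       = 81.54 × (2.911)⁴ = 81.54 × 71.77 = 5852.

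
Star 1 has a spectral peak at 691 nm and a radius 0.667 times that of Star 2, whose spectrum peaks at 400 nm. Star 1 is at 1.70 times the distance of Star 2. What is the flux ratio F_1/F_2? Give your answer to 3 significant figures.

Wien's law: T_1/T_2 = λ_2/λ_1 = 400/691 = 0.5789.
L_1/L_2 = (R_1/R_2)²(T_1/T_2)⁴ = (0.667)²(0.5789)⁴ = 0.04996.
F_1/F_2 = (L_1/L_2)/(d_1/d_2)² = 0.04996/(1.70)² = 0.01729.

0.0173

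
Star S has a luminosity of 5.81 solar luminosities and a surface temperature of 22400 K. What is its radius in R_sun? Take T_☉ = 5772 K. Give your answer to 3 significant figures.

R/R_☉ = √(L/L_☉) / (T/T_☉)² = √(5.81) / (3.881)²
       = 2.410 / 15.06 = 0.1600.

0.160 R_sun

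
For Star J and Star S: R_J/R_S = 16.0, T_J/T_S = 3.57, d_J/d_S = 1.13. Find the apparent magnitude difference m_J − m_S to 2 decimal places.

L_J/L_S = (16.0)²(3.57)⁴ = 4.158×10^4.
F_J/F_S = (L_J/L_S)/(d_J/d_S)² = 4.158×10^4/1.277 = 3.257×10^4.
m_J − m_S = −2.5 log₁₀(3.257×10^4) = -11.28.

-11.28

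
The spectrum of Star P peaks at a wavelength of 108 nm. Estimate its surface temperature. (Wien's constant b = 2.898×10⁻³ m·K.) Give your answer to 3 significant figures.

2.68×10^4 K

T = b/λ_max = 2.898×10⁻³ / (108×10⁻⁹) = 2.683×10^4 K.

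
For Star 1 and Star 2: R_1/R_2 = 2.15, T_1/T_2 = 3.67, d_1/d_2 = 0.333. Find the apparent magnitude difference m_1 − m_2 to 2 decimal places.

L_1/L_2 = (2.15)²(3.67)⁴ = 838.6.
F_1/F_2 = (L_1/L_2)/(d_1/d_2)² = 838.6/0.1109 = 7562.
m_1 − m_2 = −2.5 log₁₀(7562) = -9.70.

-9.70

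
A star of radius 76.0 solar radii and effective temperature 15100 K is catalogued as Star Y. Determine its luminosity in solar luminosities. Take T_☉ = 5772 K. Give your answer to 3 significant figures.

2.71×10^5 solar luminosities

L/L_☉ = (R/R_☉)² (T/T_☉)⁴ = (76.0)² × (15100/5772)⁴
       = 5776 × (2.616)⁴ = 5776 × 46.84 = 2.705×10^5.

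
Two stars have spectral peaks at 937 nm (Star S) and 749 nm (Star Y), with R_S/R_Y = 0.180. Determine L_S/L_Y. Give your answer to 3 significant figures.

0.0132

Wien's law gives T ∝ 1/λ_max, so T_S/T_Y = λ_Y/λ_S = 749/937 = 0.7994.
Then L ∝ R²T⁴ gives L_S/L_Y = (0.180)² × (0.7994)⁴ = 0.03240 × 0.4083 = 0.01323.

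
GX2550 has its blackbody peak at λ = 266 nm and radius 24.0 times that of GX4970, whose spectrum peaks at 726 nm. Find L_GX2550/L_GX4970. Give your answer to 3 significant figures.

3.20×10^4

Wien's law gives T ∝ 1/λ_max, so T_GX2550/T_GX4970 = λ_GX4970/λ_GX2550 = 726/266 = 2.729.
Then L ∝ R²T⁴ gives L_GX2550/L_GX4970 = (24.0)² × (2.729)⁴ = 576.0 × 55.49 = 3.196×10^4.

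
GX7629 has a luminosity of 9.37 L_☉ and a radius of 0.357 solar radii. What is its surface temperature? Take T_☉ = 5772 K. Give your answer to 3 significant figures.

1.69×10^4 K

T/T_☉ = (L/L_☉)^(1/4) / (R/R_☉)^(1/2)
T = 5772 × (9.37)^(1/4) / √(0.357) = 5772 × 1.750 / 0.5975 = 1.690×10^4 K.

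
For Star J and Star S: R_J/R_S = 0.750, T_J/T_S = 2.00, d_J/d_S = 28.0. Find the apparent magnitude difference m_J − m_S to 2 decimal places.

L_J/L_S = (0.750)²(2.00)⁴ = 9.000.
F_J/F_S = (L_J/L_S)/(d_J/d_S)² = 9.000/784.0 = 0.01148.
m_J − m_S = −2.5 log₁₀(0.01148) = 4.85.

4.85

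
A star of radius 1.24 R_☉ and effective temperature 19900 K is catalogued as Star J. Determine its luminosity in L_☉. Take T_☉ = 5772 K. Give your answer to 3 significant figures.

L/L_☉ = (R/R_☉)² (T/T_☉)⁴ = (1.24)² × (19900/5772)⁴
       = 1.538 × (3.448)⁴ = 1.538 × 141.3 = 217.2.

217 L_☉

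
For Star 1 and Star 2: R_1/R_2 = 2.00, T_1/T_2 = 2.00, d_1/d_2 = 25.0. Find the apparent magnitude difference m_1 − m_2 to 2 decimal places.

L_1/L_2 = (2.00)²(2.00)⁴ = 64.00.
F_1/F_2 = (L_1/L_2)/(d_1/d_2)² = 64.00/625.0 = 0.1024.
m_1 − m_2 = −2.5 log₁₀(0.1024) = 2.47.

2.47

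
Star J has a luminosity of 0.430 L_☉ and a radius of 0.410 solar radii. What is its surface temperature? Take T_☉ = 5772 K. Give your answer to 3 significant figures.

7.30×10^3 K

T/T_☉ = (L/L_☉)^(1/4) / (R/R_☉)^(1/2)
T = 5772 × (0.430)^(1/4) / √(0.410) = 5772 × 0.8098 / 0.6403 = 7300 K.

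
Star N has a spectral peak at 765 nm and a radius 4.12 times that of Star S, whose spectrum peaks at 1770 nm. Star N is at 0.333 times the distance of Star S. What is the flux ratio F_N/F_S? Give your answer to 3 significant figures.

4.39×10^3

Wien's law: T_N/T_S = λ_S/λ_N = 1770/765 = 2.314.
L_N/L_S = (R_N/R_S)²(T_N/T_S)⁴ = (4.12)²(2.314)⁴ = 486.5.
F_N/F_S = (L_N/L_S)/(d_N/d_S)² = 486.5/(0.333)² = 4387.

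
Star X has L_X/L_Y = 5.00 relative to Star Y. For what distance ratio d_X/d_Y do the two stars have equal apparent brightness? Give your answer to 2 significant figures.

2.2

Equal flux requires L_X/d_X² = L_Y/d_Y², so d_X/d_Y = √(L_X/L_Y)
= √(5.00) = 2.236.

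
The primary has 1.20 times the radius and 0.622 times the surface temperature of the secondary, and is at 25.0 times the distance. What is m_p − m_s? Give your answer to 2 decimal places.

L_p/L_s = (1.20)²(0.622)⁴ = 0.2155.
F_p/F_s = (L_p/L_s)/(d_p/d_s)² = 0.2155/625.0 = 3.449×10^-4.
m_p − m_s = −2.5 log₁₀(3.449×10^-4) = 8.66.

8.66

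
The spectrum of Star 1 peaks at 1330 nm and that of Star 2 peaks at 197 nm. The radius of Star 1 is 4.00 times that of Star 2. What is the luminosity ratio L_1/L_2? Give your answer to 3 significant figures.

Wien's law gives T ∝ 1/λ_max, so T_1/T_2 = λ_2/λ_1 = 197/1330 = 0.1481.
Then L ∝ R²T⁴ gives L_1/L_2 = (4.00)² × (0.1481)⁴ = 16.00 × 4.813×10^-4 = 0.007702.

0.00770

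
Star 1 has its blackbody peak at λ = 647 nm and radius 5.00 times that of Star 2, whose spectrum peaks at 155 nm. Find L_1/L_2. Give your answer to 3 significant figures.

Wien's law gives T ∝ 1/λ_max, so T_1/T_2 = λ_2/λ_1 = 155/647 = 0.2396.
Then L ∝ R²T⁴ gives L_1/L_2 = (5.00)² × (0.2396)⁴ = 25.00 × 0.003294 = 0.08235.

0.0823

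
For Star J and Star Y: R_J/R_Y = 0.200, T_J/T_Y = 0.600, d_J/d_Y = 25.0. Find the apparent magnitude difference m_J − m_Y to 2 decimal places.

12.70

L_J/L_Y = (0.200)²(0.600)⁴ = 0.005184.
F_J/F_Y = (L_J/L_Y)/(d_J/d_Y)² = 0.005184/625.0 = 8.294×10^-6.
m_J − m_Y = −2.5 log₁₀(8.294×10^-6) = 12.70.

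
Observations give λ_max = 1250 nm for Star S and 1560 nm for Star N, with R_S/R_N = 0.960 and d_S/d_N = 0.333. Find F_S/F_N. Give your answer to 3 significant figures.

20.2

Wien's law: T_S/T_N = λ_N/λ_S = 1560/1250 = 1.248.
L_S/L_N = (R_S/R_N)²(T_S/T_N)⁴ = (0.960)²(1.248)⁴ = 2.236.
F_S/F_N = (L_S/L_N)/(d_S/d_N)² = 2.236/(0.333)² = 20.16.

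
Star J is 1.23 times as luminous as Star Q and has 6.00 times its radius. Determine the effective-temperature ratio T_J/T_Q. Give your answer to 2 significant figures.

L ∝ R²T⁴ gives T ∝ (L/R²)^(1/4), so
T_J/T_Q = (1.23 / 6.00²)^(1/4) = (0.03417)^(1/4) = 0.4299.

0.43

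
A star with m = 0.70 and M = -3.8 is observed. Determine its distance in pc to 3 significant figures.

79.4 pc

m − M = 5 log₁₀(d/10 pc)
0.70 − (-3.8) = 4.50 = 5 log₁₀(d/10)
d = 10 × 10^(4.50/5) = 10 × 10^0.900 = 79.43 pc.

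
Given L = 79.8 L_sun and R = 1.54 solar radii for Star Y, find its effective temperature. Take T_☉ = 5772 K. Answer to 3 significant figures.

1.39×10^4 K

T/T_☉ = (L/L_☉)^(1/4) / (R/R_☉)^(1/2)
T = 5772 × (79.8)^(1/4) / √(1.54) = 5772 × 2.989 / 1.241 = 1.390×10^4 K.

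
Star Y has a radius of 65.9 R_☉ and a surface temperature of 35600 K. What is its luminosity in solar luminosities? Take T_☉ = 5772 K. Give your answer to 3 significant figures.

6.28×10^6 solar luminosities

L/L_☉ = (R/R_☉)² (T/T_☉)⁴ = (65.9)² × (35600/5772)⁴
       = 4343 × (6.168)⁴ = 4343 × 1447 = 6.284×10^6.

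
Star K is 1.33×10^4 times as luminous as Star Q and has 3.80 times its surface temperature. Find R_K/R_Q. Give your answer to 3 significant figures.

7.99

L ∝ R²T⁴ gives R ∝ √L / T², so
R_K/R_Q = √(1.33×10^4) / (3.80)² = 115.3 / 14.44 = 7.987.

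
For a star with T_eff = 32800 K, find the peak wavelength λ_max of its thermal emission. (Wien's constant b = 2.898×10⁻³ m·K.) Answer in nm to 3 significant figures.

λ_max = b/T = 2.898×10⁻³ / 32800 = 8.84×10^-8 m = 88.35 nm.

88.4 nm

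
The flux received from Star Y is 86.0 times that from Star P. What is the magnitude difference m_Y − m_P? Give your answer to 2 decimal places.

-4.84

m_Y − m_P = −2.5 log₁₀(F_Y/F_P) = −2.5 log₁₀(86.0) = −2.5 × (1.934) = -4.836.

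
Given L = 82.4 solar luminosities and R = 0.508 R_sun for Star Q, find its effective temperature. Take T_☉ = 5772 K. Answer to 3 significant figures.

T/T_☉ = (L/L_☉)^(1/4) / (R/R_☉)^(1/2)
T = 5772 × (82.4)^(1/4) / √(0.508) = 5772 × 3.013 / 0.7127 = 2.440×10^4 K.

2.44×10^4 K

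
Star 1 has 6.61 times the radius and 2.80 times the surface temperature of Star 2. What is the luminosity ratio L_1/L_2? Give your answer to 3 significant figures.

From the Stefan–Boltzmann law, L ∝ R²T⁴, so
L_1/L_2 = (R_1/R_2)² (T_1/T_2)⁴ = (6.61)² × (2.80)⁴ = 43.69 × 61.47 = 2686.

2.69×10^3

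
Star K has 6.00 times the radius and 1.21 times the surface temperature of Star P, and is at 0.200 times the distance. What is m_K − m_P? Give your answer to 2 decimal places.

L_K/L_P = (6.00)²(1.21)⁴ = 77.17.
F_K/F_P = (L_K/L_P)/(d_K/d_P)² = 77.17/0.04000 = 1929.
m_K − m_P = −2.5 log₁₀(1929) = -8.21.

-8.21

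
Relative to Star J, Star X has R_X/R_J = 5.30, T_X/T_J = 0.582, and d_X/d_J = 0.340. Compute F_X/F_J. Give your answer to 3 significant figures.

L_X/L_J = (R_X/R_J)²(T_X/T_J)⁴ = (5.30)² × (0.582)⁴ = 3.223.
F_X/F_J = (L_X/L_J)/(d_X/d_J)² = 3.223 / (0.340)² = 27.88.

27.9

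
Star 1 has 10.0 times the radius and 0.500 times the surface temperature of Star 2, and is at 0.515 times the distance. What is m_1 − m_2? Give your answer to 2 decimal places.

-3.43

L_1/L_2 = (10.0)²(0.500)⁴ = 6.250.
F_1/F_2 = (L_1/L_2)/(d_1/d_2)² = 6.250/0.2652 = 23.56.
m_1 − m_2 = −2.5 log₁₀(23.56) = -3.43.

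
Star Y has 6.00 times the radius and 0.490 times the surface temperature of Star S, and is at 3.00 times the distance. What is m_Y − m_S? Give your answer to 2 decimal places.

1.59

L_Y/L_S = (6.00)²(0.490)⁴ = 2.075.
F_Y/F_S = (L_Y/L_S)/(d_Y/d_S)² = 2.075/9.000 = 0.2306.
m_Y − m_S = −2.5 log₁₀(0.2306) = 1.59.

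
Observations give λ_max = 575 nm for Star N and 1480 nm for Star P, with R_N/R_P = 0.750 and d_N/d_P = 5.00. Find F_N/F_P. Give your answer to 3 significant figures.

0.988

Wien's law: T_N/T_P = λ_P/λ_N = 1480/575 = 2.574.
L_N/L_P = (R_N/R_P)²(T_N/T_P)⁴ = (0.750)²(2.574)⁴ = 24.69.
F_N/F_P = (L_N/L_P)/(d_N/d_P)² = 24.69/(5.00)² = 0.9875.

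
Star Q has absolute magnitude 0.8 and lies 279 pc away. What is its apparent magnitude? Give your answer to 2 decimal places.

8.03

m = M + 5 log₁₀(d/10 pc) = 0.8 + 5 log₁₀(279/10)
  = 0.8 + 5 × 1.446 = 0.8 + 7.23 = 8.03.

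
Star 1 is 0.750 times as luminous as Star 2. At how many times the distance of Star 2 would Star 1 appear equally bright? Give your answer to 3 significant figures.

0.866

Equal flux requires L_1/d_1² = L_2/d_2², so d_1/d_2 = √(L_1/L_2)
= √(0.750) = 0.8660.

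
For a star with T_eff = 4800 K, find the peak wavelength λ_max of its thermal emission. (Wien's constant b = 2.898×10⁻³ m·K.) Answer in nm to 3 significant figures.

604 nm

λ_max = b/T = 2.898×10⁻³ / 4800 = 6.04×10^-7 m = 603.8 nm.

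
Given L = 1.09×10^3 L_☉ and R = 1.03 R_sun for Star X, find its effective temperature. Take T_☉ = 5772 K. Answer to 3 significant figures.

3.27×10^4 K

T/T_☉ = (L/L_☉)^(1/4) / (R/R_☉)^(1/2)
T = 5772 × (1.09×10^3)^(1/4) / √(1.03) = 5772 × 5.746 / 1.015 = 3.268×10^4 K.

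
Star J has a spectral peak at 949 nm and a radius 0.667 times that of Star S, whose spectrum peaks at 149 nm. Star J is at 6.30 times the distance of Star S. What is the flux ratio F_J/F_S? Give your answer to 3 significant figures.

Wien's law: T_J/T_S = λ_S/λ_J = 149/949 = 0.1570.
L_J/L_S = (R_J/R_S)²(T_J/T_S)⁴ = (0.667)²(0.1570)⁴ = 2.704×10^-4.
F_J/F_S = (L_J/L_S)/(d_J/d_S)² = 2.704×10^-4/(6.30)² = 6.812×10^-6.

6.81×10^-6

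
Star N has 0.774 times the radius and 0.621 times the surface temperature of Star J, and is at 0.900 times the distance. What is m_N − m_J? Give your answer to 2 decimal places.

2.40

L_N/L_J = (0.774)²(0.621)⁴ = 0.08909.
F_N/F_J = (L_N/L_J)/(d_N/d_J)² = 0.08909/0.8100 = 0.1100.
m_N − m_J = −2.5 log₁₀(0.1100) = 2.40.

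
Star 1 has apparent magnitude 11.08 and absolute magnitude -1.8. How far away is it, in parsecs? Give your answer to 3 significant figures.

3.77×10^3 pc

m − M = 5 log₁₀(d/10 pc)
11.08 − (-1.8) = 12.88 = 5 log₁₀(d/10)
d = 10 × 10^(12.88/5) = 10 × 10^2.576 = 3767 pc.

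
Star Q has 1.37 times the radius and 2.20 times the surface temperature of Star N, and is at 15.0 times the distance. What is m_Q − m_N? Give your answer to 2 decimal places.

1.77

L_Q/L_N = (1.37)²(2.20)⁴ = 43.97.
F_Q/F_N = (L_Q/L_N)/(d_Q/d_N)² = 43.97/225.0 = 0.1954.
m_Q − m_N = −2.5 log₁₀(0.1954) = 1.77.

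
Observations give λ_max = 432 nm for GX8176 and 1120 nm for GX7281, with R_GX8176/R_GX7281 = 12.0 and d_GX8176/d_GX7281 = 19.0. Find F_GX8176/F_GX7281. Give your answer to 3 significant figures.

18.0

Wien's law: T_GX8176/T_GX7281 = λ_GX7281/λ_GX8176 = 1120/432 = 2.593.
L_GX8176/L_GX7281 = (R_GX8176/R_GX7281)²(T_GX8176/T_GX7281)⁴ = (12.0)²(2.593)⁴ = 6506.
F_GX8176/F_GX7281 = (L_GX8176/L_GX7281)/(d_GX8176/d_GX7281)² = 6506/(19.0)² = 18.02.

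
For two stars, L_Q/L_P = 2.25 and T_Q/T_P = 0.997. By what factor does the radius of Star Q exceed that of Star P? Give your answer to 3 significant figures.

1.51

L ∝ R²T⁴ gives R ∝ √L / T², so
R_Q/R_P = √(2.25) / (0.997)² = 1.500 / 0.9940 = 1.509.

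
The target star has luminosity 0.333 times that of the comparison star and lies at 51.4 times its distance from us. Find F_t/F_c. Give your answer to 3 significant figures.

F = L/(4πd²), so F_t/F_c = (L_t/L_c) / (d_t/d_c)²
= 0.333 / (51.4)² = 0.333 / 2642 = 1.260×10^-4.

1.26×10^-4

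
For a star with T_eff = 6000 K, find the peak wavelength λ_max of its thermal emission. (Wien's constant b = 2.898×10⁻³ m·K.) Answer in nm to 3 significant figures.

λ_max = b/T = 2.898×10⁻³ / 6000 = 4.83×10^-7 m = 483.0 nm.

483 nm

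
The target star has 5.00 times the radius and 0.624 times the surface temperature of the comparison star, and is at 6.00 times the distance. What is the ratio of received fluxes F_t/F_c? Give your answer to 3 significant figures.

0.105

L_t/L_c = (R_t/R_c)²(T_t/T_c)⁴ = (5.00)² × (0.624)⁴ = 3.790.
F_t/F_c = (L_t/L_c)/(d_t/d_c)² = 3.790 / (6.00)² = 0.1053.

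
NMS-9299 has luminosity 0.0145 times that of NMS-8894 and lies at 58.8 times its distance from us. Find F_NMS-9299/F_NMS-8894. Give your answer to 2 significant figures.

F = L/(4πd²), so F_NMS-9299/F_NMS-8894 = (L_NMS-9299/L_NMS-8894) / (d_NMS-9299/d_NMS-8894)²
= 0.0145 / (58.8)² = 0.0145 / 3457 = 4.194×10^-6.

4.2×10^-6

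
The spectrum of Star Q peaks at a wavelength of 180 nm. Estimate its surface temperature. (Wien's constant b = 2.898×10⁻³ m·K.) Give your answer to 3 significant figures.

T = b/λ_max = 2.898×10⁻³ / (180×10⁻⁹) = 1.610×10^4 K.

1.61×10^4 K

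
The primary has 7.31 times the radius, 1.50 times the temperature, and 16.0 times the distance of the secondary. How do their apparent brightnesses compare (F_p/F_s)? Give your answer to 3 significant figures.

L_p/L_s = (R_p/R_s)²(T_p/T_s)⁴ = (7.31)² × (1.50)⁴ = 270.5.
F_p/F_s = (L_p/L_s)/(d_p/d_s)² = 270.5 / (16.0)² = 1.057.

1.06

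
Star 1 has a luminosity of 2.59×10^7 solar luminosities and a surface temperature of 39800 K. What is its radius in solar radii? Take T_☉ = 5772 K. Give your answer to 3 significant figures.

R/R_☉ = √(L/L_☉) / (T/T_☉)² = √(2.59×10^7) / (6.895)²
       = 5089 / 47.55 = 107.0.

107 solar radii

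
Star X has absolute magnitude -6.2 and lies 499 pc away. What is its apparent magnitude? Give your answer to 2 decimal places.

m = M + 5 log₁₀(d/10 pc) = -6.2 + 5 log₁₀(499/10)
  = -6.2 + 5 × 1.698 = -6.2 + 8.49 = 2.29.

2.29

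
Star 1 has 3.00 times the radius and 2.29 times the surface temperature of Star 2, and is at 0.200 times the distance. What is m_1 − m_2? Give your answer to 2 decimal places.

L_1/L_2 = (3.00)²(2.29)⁴ = 247.5.
F_1/F_2 = (L_1/L_2)/(d_1/d_2)² = 247.5/0.04000 = 6188.
m_1 − m_2 = −2.5 log₁₀(6188) = -9.48.

-9.48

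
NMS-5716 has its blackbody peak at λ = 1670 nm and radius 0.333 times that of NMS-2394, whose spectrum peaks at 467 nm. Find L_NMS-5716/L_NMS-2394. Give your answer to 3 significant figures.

Wien's law gives T ∝ 1/λ_max, so T_NMS-5716/T_NMS-2394 = λ_NMS-2394/λ_NMS-5716 = 467/1670 = 0.2796.
Then L ∝ R²T⁴ gives L_NMS-5716/L_NMS-2394 = (0.333)² × (0.2796)⁴ = 0.1109 × 0.006115 = 6.781×10^-4.

6.78×10^-4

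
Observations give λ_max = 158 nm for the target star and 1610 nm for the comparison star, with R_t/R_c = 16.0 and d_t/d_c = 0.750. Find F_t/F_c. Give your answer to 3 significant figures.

Wien's law: T_t/T_c = λ_c/λ_t = 1610/158 = 10.19.
L_t/L_c = (R_t/R_c)²(T_t/T_c)⁴ = (16.0)²(10.19)⁴ = 2.760×10^6.
F_t/F_c = (L_t/L_c)/(d_t/d_c)² = 2.760×10^6/(0.750)² = 4.907×10^6.

4.91×10^6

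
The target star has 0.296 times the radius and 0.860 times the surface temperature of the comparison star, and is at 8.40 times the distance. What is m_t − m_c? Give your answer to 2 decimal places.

7.92

L_t/L_c = (0.296)²(0.860)⁴ = 0.04793.
F_t/F_c = (L_t/L_c)/(d_t/d_c)² = 0.04793/70.56 = 6.792×10^-4.
m_t − m_c = −2.5 log₁₀(6.792×10^-4) = 7.92.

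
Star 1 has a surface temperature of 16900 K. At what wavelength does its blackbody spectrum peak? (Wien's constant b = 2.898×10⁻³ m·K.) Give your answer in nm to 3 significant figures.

171 nm

λ_max = b/T = 2.898×10⁻³ / 16900 = 1.71×10^-7 m = 171.5 nm.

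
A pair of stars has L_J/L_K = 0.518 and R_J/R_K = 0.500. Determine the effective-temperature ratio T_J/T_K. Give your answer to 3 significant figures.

L ∝ R²T⁴ gives T ∝ (L/R²)^(1/4), so
T_J/T_K = (0.518 / 0.500²)^(1/4) = (2.072)^(1/4) = 1.200.

1.20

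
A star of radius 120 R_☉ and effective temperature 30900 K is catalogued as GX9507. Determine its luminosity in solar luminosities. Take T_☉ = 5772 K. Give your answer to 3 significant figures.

1.18×10^7 solar luminosities

L/L_☉ = (R/R_☉)² (T/T_☉)⁴ = (120)² × (30900/5772)⁴
       = 1.440×10^4 × (5.353)⁴ = 1.440×10^4 × 821.4 = 1.183×10^7.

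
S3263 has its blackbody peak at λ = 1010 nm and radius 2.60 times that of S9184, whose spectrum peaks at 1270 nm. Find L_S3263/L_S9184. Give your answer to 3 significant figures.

Wien's law gives T ∝ 1/λ_max, so T_S3263/T_S9184 = λ_S9184/λ_S3263 = 1270/1010 = 1.257.
Then L ∝ R²T⁴ gives L_S3263/L_S9184 = (2.60)² × (1.257)⁴ = 6.760 × 2.500 = 16.90.

16.9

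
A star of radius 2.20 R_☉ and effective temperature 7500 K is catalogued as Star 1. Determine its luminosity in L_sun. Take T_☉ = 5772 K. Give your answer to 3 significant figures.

L/L_☉ = (R/R_☉)² (T/T_☉)⁴ = (2.20)² × (7500/5772)⁴
       = 4.840 × (1.299)⁴ = 4.840 × 2.851 = 13.80.

13.8 L_sun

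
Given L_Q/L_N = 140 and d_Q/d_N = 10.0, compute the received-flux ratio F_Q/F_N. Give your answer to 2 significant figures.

F = L/(4πd²), so F_Q/F_N = (L_Q/L_N) / (d_Q/d_N)²
= 140 / (10.0)² = 140 / 100.0 = 1.400.

1.4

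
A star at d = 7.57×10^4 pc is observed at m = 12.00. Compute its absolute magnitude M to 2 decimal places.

M = m − 5 log₁₀(d/10 pc) = 12.00 − 5 log₁₀(7.57×10^4/10)
  = 12.00 − 5 × 3.879 = 12.00 − 19.40 = -7.40.

-7.40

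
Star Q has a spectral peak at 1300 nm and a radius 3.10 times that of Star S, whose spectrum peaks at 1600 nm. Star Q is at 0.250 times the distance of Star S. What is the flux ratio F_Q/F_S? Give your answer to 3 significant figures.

Wien's law: T_Q/T_S = λ_S/λ_Q = 1600/1300 = 1.231.
L_Q/L_S = (R_Q/R_S)²(T_Q/T_S)⁴ = (3.10)²(1.231)⁴ = 22.05.
F_Q/F_S = (L_Q/L_S)/(d_Q/d_S)² = 22.05/(0.250)² = 352.8.

353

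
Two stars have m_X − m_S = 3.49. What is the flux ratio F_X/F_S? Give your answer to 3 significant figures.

F_X/F_S = 10^(−(m_X − m_S)/2.5) = 10^(-3.49/2.5) = 10^-1.396 = 0.04018.

0.0402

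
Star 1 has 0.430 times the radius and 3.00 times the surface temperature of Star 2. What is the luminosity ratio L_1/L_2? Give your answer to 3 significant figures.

From the Stefan–Boltzmann law, L ∝ R²T⁴, so
L_1/L_2 = (R_1/R_2)² (T_1/T_2)⁴ = (0.430)² × (3.00)⁴ = 0.1849 × 81.00 = 14.98.

15.0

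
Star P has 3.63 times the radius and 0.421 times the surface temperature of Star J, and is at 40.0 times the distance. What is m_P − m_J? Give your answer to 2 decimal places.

L_P/L_J = (3.63)²(0.421)⁴ = 0.4139.
F_P/F_J = (L_P/L_J)/(d_P/d_J)² = 0.4139/1600 = 2.587×10^-4.
m_P − m_J = −2.5 log₁₀(2.587×10^-4) = 8.97.

8.97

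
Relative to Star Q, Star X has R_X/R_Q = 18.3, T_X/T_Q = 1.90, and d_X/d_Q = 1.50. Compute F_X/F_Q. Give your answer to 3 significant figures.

1.94×10^3

L_X/L_Q = (R_X/R_Q)²(T_X/T_Q)⁴ = (18.3)² × (1.90)⁴ = 4364.
F_X/F_Q = (L_X/L_Q)/(d_X/d_Q)² = 4364 / (1.50)² = 1940.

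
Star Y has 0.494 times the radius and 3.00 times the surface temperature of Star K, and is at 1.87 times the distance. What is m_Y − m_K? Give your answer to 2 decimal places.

L_Y/L_K = (0.494)²(3.00)⁴ = 19.77.
F_Y/F_K = (L_Y/L_K)/(d_Y/d_K)² = 19.77/3.497 = 5.653.
m_Y − m_K = −2.5 log₁₀(5.653) = -1.88.

-1.88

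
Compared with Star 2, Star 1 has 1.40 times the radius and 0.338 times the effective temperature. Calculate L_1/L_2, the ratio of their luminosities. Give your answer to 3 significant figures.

From the Stefan–Boltzmann law, L ∝ R²T⁴, so
L_1/L_2 = (R_1/R_2)² (T_1/T_2)⁴ = (1.40)² × (0.338)⁴ = 1.960 × 0.01305 = 0.02558.

0.0256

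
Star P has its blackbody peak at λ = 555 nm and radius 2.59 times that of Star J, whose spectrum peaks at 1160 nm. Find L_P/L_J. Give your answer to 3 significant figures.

128

Wien's law gives T ∝ 1/λ_max, so T_P/T_J = λ_J/λ_P = 1160/555 = 2.090.
Then L ∝ R²T⁴ gives L_P/L_J = (2.59)² × (2.090)⁴ = 6.708 × 19.08 = 128.0.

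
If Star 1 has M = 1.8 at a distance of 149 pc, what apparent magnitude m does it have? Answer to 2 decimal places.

m = M + 5 log₁₀(d/10 pc) = 1.8 + 5 log₁₀(149/10)
  = 1.8 + 5 × 1.173 = 1.8 + 5.87 = 7.67.

7.67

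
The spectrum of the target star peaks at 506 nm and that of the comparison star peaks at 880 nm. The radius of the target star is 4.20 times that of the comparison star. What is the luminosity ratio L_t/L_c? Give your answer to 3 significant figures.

161

Wien's law gives T ∝ 1/λ_max, so T_t/T_c = λ_c/λ_t = 880/506 = 1.739.
Then L ∝ R²T⁴ gives L_t/L_c = (4.20)² × (1.739)⁴ = 17.64 × 9.148 = 161.4.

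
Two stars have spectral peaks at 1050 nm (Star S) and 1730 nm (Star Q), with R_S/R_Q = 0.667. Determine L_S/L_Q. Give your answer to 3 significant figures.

3.28

Wien's law gives T ∝ 1/λ_max, so T_S/T_Q = λ_Q/λ_S = 1730/1050 = 1.648.
Then L ∝ R²T⁴ gives L_S/L_Q = (0.667)² × (1.648)⁴ = 0.4449 × 7.369 = 3.279.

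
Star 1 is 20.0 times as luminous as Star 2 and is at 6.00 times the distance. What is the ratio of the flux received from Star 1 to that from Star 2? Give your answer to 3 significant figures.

0.556

F = L/(4πd²), so F_1/F_2 = (L_1/L_2) / (d_1/d_2)²
= 20.0 / (6.00)² = 20.0 / 36.00 = 0.5556.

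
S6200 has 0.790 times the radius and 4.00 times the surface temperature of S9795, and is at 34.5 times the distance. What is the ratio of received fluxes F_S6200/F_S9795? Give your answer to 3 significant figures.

L_S6200/L_S9795 = (R_S6200/R_S9795)²(T_S6200/T_S9795)⁴ = (0.790)² × (4.00)⁴ = 159.8.
F_S6200/F_S9795 = (L_S6200/L_S9795)/(d_S6200/d_S9795)² = 159.8 / (34.5)² = 0.1342.

0.134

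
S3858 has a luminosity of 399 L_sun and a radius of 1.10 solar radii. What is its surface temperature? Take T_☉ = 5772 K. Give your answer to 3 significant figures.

T/T_☉ = (L/L_☉)^(1/4) / (R/R_☉)^(1/2)
T = 5772 × (399)^(1/4) / √(1.10) = 5772 × 4.469 / 1.049 = 2.460×10^4 K.

2.46×10^4 K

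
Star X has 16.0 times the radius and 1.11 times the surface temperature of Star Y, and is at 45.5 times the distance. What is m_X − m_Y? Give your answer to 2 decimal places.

1.82

L_X/L_Y = (16.0)²(1.11)⁴ = 388.6.
F_X/F_Y = (L_X/L_Y)/(d_X/d_Y)² = 388.6/2070 = 0.1877.
m_X − m_Y = −2.5 log₁₀(0.1877) = 1.82.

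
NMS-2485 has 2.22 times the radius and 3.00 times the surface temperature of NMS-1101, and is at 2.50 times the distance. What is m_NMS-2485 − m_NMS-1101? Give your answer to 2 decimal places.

L_NMS-2485/L_NMS-1101 = (2.22)²(3.00)⁴ = 399.2.
F_NMS-2485/F_NMS-1101 = (L_NMS-2485/L_NMS-1101)/(d_NMS-2485/d_NMS-1101)² = 399.2/6.250 = 63.87.
m_NMS-2485 − m_NMS-1101 = −2.5 log₁₀(63.87) = -4.51.

-4.51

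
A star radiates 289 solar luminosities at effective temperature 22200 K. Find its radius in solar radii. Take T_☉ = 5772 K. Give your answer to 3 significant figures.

1.15 solar radii

R/R_☉ = √(L/L_☉) / (T/T_☉)² = √(289) / (3.846)²
       = 17.00 / 14.79 = 1.149.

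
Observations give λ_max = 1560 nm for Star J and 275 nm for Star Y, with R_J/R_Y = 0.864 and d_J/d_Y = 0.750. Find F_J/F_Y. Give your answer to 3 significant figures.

0.00128

Wien's law: T_J/T_Y = λ_Y/λ_J = 275/1560 = 0.1763.
L_J/L_Y = (R_J/R_Y)²(T_J/T_Y)⁴ = (0.864)²(0.1763)⁴ = 7.209×10^-4.
F_J/F_Y = (L_J/L_Y)/(d_J/d_Y)² = 7.209×10^-4/(0.750)² = 0.001282.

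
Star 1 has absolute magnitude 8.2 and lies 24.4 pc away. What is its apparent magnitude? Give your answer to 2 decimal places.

10.14

m = M + 5 log₁₀(d/10 pc) = 8.2 + 5 log₁₀(24.4/10)
  = 8.2 + 5 × 0.387 = 8.2 + 1.94 = 10.14.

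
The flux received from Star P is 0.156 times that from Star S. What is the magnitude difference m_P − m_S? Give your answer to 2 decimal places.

2.02

m_P − m_S = −2.5 log₁₀(F_P/F_S) = −2.5 log₁₀(0.156) = −2.5 × (-0.807) = 2.017.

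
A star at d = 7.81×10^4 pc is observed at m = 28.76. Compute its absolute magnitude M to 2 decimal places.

M = m − 5 log₁₀(d/10 pc) = 28.76 − 5 log₁₀(7.81×10^4/10)
  = 28.76 − 5 × 3.893 = 28.76 − 19.46 = 9.30.

9.30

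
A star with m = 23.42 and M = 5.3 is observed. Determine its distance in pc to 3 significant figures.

m − M = 5 log₁₀(d/10 pc)
23.42 − (5.3) = 18.12 = 5 log₁₀(d/10)
d = 10 × 10^(18.12/5) = 10 × 10^3.624 = 4.207×10^4 pc.

4.21×10^4 pc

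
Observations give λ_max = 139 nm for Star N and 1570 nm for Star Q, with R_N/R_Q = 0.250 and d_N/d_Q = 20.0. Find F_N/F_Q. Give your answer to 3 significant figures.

Wien's law: T_N/T_Q = λ_Q/λ_N = 1570/139 = 11.29.
L_N/L_Q = (R_N/R_Q)²(T_N/T_Q)⁴ = (0.250)²(11.29)⁴ = 1017.
F_N/F_Q = (L_N/L_Q)/(d_N/d_Q)² = 1017/(20.0)² = 2.543.

2.54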